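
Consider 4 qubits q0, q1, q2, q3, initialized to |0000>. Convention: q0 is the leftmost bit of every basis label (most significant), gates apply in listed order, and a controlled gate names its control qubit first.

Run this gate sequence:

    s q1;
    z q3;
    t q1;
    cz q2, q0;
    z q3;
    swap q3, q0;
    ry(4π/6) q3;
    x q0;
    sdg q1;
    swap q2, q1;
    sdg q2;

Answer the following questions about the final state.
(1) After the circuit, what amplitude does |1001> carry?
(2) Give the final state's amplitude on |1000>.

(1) |1001> carries amplitude sqrt(3)/2 in the final state.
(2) The final state's coefficient on |1000> equals 1/2.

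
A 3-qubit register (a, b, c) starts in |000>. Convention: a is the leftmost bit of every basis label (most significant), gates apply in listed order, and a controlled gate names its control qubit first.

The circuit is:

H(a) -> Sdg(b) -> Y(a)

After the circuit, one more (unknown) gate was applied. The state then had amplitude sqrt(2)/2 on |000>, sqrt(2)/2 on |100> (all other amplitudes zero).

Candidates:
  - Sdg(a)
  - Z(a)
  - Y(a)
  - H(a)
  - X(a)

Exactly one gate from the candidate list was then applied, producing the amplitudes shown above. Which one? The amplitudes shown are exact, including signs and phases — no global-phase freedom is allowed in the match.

The applied gate was Y(a).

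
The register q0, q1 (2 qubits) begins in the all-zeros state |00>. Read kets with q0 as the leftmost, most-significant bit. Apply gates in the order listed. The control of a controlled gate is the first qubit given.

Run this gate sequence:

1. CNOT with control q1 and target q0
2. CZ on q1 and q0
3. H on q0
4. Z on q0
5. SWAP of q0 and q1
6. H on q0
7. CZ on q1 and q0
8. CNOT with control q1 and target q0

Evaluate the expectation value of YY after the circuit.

The observable YY averages to 1.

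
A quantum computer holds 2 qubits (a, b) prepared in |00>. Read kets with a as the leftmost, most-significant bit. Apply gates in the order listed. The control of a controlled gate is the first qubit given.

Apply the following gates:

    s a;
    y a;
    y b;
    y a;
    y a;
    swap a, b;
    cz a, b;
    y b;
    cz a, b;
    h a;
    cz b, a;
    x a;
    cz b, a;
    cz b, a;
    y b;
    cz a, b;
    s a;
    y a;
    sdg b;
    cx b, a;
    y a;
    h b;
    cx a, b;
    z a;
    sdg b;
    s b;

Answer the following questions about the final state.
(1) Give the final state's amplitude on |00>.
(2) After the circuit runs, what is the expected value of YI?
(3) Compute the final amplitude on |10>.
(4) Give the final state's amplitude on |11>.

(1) |00> carries amplitude 1/2 in the final state.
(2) The expectation value of YI is -1.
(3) The final state's coefficient on |10> equals -I/2.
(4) |11> carries amplitude I/2 in the final state.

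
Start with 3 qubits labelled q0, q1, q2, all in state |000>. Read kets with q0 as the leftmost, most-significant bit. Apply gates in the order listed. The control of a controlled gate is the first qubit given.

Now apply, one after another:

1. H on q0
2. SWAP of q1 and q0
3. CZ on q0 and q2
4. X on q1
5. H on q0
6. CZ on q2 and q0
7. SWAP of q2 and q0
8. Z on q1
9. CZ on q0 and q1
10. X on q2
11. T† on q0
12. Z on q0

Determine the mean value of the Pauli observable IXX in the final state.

In the final state, IXX has expectation -1.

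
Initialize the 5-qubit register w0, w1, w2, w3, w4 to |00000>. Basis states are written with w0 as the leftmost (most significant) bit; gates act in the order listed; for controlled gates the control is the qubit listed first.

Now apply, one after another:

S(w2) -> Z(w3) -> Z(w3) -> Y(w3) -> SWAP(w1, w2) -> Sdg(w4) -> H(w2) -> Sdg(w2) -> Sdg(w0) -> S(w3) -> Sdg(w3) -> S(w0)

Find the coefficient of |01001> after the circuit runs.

The final state's coefficient on |01001> equals 0. Key observation: gates 9-12 undo each other exactly, leaving only the rest of the circuit to track.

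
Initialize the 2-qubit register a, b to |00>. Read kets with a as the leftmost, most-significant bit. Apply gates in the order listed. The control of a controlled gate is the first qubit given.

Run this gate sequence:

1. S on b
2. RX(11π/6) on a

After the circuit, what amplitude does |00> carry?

The final state's coefficient on |00> equals -sqrt(6)/4 - sqrt(2)/4.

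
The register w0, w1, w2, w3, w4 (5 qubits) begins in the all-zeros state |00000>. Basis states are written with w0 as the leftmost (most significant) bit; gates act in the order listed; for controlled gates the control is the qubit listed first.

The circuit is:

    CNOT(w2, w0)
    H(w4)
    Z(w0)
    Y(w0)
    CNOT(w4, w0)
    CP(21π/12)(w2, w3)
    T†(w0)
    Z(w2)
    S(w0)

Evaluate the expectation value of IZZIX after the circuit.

The observable IZZIX averages to 0.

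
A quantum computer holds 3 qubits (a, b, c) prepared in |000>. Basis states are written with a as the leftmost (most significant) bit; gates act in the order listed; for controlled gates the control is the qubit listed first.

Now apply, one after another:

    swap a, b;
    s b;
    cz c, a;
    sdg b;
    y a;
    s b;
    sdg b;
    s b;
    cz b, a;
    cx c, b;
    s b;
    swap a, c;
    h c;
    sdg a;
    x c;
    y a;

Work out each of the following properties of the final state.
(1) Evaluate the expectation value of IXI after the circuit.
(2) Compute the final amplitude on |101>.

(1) In the final state, IXI has expectation 0.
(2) |101> carries amplitude -sqrt(2)/2 in the final state.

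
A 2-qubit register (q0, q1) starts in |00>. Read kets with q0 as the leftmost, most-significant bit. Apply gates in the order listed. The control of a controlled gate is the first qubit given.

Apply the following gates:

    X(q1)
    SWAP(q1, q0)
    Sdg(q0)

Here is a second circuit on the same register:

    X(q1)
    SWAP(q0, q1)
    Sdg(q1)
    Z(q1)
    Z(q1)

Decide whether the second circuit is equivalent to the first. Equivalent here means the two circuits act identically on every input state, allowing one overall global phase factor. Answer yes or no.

No, they are not equivalent — no single phase factor reconciles the two unitaries.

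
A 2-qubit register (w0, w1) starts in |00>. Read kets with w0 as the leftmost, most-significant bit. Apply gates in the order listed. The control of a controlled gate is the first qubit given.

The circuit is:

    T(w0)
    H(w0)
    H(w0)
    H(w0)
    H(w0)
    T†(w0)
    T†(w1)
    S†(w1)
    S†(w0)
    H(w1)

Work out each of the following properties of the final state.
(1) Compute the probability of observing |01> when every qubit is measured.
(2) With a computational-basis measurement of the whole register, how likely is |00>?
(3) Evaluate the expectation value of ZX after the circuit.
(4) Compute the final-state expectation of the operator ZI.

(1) Outcome |01> occurs with probability 1/2. Key observation: steps 1-6 multiply out to the identity, so the circuit reduces to the remaining gates.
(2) A full measurement returns |00> with probability 1/2.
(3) The observable ZX averages to 1.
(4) The expectation value of ZI is 1.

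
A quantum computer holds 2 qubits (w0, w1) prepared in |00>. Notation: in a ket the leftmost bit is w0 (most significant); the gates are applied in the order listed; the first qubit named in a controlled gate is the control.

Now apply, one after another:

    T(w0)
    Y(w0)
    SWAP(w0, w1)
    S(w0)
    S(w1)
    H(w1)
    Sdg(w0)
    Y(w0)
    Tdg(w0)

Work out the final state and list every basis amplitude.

After the circuit, the state carries amplitude 0 on |00>, 0 on |01>, -sqrt(2)*exp(I*pi/4)/2 on |10>, sqrt(2)*exp(I*pi/4)/2 on |11>.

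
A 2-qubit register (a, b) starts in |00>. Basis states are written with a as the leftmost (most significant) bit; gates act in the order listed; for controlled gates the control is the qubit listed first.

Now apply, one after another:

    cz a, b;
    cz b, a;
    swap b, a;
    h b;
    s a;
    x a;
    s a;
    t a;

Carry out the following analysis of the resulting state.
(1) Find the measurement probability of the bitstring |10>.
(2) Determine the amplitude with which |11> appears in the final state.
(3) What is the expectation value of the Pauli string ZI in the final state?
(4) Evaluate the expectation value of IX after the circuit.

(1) A full measurement returns |10> with probability 1/2.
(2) |11> carries amplitude sqrt(2)*exp(3*I*pi/4)/2 in the final state.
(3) The observable ZI averages to -1.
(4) In the final state, IX has expectation 1.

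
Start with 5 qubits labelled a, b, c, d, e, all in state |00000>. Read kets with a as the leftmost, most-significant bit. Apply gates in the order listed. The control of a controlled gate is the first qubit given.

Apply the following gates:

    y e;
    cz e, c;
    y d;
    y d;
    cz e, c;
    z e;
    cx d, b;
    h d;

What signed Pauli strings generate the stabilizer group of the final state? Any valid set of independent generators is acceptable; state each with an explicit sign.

One valid set of independent stabilizer generators is +IIIXI, +ZIIII, +IZIII, +IIZII, -IIIIZ (any independent generating set of the same group is equally correct). Key observation: gates 2-5 undo each other exactly, leaving only the rest of the circuit to track.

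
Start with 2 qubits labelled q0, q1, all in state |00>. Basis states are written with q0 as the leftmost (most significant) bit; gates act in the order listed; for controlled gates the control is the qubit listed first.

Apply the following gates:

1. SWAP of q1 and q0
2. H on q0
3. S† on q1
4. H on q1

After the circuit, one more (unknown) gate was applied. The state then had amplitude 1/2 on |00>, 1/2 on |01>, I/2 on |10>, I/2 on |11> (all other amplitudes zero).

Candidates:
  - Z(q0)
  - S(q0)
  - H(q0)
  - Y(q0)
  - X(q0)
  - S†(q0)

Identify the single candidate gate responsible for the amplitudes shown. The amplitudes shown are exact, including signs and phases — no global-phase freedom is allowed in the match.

It was S(q0) that produced the state shown.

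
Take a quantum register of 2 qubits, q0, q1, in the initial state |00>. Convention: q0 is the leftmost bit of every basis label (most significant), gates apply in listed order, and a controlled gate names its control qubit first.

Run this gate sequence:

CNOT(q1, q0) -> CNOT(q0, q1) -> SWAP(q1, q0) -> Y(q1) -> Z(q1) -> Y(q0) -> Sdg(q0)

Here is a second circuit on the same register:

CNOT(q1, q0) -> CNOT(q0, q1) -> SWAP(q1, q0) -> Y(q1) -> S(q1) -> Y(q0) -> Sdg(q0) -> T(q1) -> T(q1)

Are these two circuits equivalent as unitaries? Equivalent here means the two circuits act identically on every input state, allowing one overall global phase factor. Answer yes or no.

Yes: on every input state the two circuits agree up to one overall phase factor.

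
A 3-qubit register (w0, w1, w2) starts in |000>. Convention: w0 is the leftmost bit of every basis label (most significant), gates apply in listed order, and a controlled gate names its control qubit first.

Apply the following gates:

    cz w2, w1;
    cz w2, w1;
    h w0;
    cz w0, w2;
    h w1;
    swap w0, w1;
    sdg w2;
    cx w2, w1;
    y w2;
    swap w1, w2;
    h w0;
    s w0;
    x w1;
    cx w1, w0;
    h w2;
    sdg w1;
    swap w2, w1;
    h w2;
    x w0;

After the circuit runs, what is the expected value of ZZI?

The observable ZZI averages to -1. Key observation: the block from step 1 through step 2 cancels to the identity and can be dropped.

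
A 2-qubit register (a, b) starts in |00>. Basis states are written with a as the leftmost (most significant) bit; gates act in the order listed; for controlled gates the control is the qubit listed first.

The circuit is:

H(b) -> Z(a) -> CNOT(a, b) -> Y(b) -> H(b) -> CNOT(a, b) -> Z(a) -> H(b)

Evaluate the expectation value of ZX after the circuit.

The observable ZX averages to -1.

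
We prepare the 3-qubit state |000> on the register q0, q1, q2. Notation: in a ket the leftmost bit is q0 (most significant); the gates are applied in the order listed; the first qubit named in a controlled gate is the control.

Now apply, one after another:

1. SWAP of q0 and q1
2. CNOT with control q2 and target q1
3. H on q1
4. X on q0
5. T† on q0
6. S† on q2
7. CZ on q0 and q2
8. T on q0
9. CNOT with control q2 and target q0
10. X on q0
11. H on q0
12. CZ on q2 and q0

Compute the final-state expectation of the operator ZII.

The observable ZII averages to 0.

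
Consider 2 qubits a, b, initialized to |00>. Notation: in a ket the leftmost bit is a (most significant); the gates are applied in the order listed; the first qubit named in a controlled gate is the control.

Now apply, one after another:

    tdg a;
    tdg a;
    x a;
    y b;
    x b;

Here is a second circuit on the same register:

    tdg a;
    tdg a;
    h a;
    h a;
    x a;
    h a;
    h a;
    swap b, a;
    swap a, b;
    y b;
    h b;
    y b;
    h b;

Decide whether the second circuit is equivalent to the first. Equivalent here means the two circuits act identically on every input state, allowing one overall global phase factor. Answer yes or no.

No — the two circuits implement different unitaries, even allowing a global phase.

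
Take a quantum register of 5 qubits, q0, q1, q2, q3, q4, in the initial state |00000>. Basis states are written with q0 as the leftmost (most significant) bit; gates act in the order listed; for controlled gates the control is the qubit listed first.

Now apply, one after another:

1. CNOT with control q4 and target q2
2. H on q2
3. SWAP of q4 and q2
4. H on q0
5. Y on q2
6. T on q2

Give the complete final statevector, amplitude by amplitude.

The resulting statevector has amplitude exp(3*I*pi/4)/2 on |00100>, exp(3*I*pi/4)/2 on |00101>, exp(3*I*pi/4)/2 on |10100>, exp(3*I*pi/4)/2 on |10101>, and 0 on every other basis state.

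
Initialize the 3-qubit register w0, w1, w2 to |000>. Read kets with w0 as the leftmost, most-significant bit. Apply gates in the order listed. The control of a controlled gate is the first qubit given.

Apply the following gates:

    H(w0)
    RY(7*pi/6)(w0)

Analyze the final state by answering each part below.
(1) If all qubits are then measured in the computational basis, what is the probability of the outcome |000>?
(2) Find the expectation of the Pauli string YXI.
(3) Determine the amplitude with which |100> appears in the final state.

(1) The probability of measuring |000> is 3/4.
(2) In the final state, YXI has expectation 0.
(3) |100> carries amplitude 1/2 in the final state.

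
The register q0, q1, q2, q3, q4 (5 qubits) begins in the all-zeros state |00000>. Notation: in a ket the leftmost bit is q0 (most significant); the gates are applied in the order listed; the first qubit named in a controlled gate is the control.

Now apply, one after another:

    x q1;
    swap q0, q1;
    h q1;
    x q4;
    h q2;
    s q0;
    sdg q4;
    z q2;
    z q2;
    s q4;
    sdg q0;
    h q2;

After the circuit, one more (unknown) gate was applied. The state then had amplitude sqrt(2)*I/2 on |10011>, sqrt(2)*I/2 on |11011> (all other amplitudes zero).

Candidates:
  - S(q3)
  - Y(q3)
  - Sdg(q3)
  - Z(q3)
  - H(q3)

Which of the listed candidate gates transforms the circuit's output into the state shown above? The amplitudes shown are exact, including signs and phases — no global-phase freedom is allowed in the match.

It was Y(q3) that produced the state shown. Key observation: gates 5-12 undo each other exactly, leaving only the rest of the circuit to track.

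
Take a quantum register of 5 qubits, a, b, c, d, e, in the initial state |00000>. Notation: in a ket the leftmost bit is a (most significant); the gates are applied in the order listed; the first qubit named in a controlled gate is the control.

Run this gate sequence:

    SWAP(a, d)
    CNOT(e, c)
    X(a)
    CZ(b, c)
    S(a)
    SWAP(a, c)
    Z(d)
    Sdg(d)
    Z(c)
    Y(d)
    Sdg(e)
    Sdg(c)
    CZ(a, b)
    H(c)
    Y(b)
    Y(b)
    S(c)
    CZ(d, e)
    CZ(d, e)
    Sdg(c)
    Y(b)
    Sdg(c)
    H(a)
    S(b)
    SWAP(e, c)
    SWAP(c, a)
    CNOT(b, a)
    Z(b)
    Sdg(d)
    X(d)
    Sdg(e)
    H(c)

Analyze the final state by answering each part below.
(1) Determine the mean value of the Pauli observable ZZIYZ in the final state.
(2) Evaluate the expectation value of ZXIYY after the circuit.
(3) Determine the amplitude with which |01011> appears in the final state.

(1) The expectation value of ZZIYZ is 0. Key observation: gates 16-21 undo each other exactly, leaving only the rest of the circuit to track.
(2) The expectation value of ZXIYY is 0.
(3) |01011> carries amplitude 0 in the final state.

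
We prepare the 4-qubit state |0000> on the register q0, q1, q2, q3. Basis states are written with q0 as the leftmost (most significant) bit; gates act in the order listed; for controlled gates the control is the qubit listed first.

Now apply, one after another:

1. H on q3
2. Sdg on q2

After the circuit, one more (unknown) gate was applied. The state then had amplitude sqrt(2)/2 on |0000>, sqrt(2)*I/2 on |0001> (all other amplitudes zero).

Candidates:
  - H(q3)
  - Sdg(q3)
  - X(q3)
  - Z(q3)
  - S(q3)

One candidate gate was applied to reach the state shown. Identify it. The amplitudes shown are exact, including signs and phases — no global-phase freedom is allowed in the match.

It was S(q3) that produced the state shown.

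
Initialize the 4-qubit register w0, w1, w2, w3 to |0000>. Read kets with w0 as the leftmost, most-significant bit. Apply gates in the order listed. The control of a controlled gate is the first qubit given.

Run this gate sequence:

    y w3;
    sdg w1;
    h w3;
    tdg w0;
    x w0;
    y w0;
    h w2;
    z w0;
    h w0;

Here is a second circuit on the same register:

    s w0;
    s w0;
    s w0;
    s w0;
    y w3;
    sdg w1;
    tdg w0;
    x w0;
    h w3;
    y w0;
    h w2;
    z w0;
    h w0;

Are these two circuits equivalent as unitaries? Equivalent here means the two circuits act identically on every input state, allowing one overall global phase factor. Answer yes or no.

Yes: on every input state the two circuits agree up to one overall phase factor.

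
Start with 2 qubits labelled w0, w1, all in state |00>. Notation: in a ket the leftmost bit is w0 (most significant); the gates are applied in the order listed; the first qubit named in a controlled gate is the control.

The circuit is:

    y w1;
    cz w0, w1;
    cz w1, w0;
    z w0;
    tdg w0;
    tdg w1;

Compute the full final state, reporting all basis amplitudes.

After the circuit, the state carries amplitude exp(I*pi/4) on |01>, and 0 on every other basis state.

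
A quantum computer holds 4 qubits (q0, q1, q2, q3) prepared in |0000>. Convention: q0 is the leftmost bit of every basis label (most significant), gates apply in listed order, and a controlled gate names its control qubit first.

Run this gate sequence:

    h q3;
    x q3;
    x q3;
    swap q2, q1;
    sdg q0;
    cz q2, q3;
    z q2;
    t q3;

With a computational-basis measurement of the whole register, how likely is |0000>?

Outcome |0000> occurs with probability 1/2.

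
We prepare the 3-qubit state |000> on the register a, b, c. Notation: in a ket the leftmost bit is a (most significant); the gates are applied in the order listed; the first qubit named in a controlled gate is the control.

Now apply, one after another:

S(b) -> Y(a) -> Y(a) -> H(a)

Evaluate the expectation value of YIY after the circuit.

In the final state, YIY has expectation 0.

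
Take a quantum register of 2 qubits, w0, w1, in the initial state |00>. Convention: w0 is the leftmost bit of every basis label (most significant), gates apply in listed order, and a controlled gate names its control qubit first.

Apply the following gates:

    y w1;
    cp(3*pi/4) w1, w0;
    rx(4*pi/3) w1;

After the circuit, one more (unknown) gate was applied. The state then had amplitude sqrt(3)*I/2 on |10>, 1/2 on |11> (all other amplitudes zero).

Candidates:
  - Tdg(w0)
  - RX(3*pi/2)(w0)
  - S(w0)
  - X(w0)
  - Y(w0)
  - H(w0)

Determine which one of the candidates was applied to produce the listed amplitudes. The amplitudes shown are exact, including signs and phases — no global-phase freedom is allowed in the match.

The applied gate was Y(w0).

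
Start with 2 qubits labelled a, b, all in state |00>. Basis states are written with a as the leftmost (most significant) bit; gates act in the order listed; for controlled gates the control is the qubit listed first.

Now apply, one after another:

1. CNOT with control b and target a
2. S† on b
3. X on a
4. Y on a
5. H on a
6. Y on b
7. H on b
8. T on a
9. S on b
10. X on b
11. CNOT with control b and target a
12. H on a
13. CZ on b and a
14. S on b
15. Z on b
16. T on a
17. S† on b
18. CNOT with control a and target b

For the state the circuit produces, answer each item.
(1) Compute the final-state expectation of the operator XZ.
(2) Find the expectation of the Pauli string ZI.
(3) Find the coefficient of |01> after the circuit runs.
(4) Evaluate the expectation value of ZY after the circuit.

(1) In the final state, XZ has expectation -1/2.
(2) The observable ZI averages to sqrt(2)/2.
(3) |01> carries amplitude sqrt(2)*(-1 - exp(I*pi/4))/4 in the final state.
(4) The observable ZY averages to -1.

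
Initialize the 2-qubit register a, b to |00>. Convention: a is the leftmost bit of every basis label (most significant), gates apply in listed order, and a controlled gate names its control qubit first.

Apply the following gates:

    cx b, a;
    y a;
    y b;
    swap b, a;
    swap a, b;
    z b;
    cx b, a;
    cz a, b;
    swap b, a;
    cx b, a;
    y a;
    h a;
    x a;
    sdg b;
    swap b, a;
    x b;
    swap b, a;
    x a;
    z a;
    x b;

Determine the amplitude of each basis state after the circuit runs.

After the circuit, the state carries amplitude 0 on |00>, -sqrt(2)*I/2 on |01>, 0 on |10>, sqrt(2)*I/2 on |11>.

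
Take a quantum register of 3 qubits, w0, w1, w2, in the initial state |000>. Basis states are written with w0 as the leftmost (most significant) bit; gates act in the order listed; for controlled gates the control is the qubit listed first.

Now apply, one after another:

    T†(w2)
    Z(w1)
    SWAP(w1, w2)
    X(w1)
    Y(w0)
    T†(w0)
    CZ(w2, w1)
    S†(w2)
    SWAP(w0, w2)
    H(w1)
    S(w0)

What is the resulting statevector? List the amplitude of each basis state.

The final amplitudes are sqrt(2)*exp(I*pi/4)/2 on |001>, -sqrt(2)*exp(I*pi/4)/2 on |011>, and 0 on every other basis state.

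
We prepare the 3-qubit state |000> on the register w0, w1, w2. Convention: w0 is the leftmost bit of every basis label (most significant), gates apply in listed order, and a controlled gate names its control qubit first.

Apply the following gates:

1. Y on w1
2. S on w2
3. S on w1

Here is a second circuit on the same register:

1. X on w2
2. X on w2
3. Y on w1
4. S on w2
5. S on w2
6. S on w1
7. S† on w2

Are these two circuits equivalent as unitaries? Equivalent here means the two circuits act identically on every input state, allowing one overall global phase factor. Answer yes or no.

Yes: on every input state the two circuits agree up to one overall phase factor.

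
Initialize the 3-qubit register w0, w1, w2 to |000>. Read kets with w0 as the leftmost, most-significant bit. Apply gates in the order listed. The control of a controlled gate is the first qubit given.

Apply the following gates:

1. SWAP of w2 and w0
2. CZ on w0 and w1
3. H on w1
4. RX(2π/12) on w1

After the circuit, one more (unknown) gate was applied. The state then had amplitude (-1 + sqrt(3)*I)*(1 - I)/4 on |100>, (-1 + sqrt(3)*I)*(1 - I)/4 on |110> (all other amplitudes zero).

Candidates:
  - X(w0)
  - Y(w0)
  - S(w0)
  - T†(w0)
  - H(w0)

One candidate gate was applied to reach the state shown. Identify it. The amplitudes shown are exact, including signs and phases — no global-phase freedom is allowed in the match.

It was Y(w0) that produced the state shown.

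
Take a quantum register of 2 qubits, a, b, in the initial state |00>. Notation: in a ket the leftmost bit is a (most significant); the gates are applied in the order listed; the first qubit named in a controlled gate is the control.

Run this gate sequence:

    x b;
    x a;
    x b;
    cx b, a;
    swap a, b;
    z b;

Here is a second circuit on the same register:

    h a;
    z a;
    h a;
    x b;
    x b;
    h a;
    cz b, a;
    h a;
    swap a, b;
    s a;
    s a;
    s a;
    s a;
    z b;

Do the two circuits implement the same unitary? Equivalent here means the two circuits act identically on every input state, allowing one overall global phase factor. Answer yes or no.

Yes, they are equivalent — the unitaries differ by at most a global phase.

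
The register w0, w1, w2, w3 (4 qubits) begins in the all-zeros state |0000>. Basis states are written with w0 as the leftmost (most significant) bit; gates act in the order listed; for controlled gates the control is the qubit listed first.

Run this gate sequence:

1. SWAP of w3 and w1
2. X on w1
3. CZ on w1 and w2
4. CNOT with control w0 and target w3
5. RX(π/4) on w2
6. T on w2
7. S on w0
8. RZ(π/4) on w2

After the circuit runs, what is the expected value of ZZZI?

The expectation value of ZZZI is -sqrt(2)/2.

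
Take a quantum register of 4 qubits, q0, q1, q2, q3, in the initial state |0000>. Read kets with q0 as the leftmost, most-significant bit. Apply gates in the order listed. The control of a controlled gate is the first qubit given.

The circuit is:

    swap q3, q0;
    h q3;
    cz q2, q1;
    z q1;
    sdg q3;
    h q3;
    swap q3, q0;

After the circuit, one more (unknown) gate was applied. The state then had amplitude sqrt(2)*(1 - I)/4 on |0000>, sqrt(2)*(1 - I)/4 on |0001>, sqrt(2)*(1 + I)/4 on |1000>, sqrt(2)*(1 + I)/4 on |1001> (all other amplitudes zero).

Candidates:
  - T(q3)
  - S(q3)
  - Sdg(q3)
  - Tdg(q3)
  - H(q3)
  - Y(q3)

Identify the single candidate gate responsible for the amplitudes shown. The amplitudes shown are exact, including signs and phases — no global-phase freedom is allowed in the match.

It was H(q3) that produced the state shown.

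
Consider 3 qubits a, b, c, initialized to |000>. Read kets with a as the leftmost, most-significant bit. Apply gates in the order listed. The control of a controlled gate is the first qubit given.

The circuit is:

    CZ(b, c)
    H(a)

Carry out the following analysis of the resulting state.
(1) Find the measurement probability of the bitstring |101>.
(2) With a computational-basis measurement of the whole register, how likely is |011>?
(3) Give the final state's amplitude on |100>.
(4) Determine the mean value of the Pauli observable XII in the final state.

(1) The probability of measuring |101> is 0.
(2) The probability of measuring |011> is 0.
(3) The final state's coefficient on |100> equals sqrt(2)/2.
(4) The expectation value of XII is 1.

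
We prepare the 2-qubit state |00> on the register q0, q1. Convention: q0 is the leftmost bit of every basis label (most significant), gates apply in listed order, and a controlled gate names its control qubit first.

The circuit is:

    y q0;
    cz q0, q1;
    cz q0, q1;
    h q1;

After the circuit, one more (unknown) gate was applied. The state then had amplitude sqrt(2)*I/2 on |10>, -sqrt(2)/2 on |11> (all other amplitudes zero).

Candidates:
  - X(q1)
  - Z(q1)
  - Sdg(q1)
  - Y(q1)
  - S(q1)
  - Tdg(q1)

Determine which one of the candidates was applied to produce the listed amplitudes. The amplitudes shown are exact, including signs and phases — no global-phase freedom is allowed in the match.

The applied gate was S(q1). Key observation: gates 2-3 undo each other exactly, leaving only the rest of the circuit to track.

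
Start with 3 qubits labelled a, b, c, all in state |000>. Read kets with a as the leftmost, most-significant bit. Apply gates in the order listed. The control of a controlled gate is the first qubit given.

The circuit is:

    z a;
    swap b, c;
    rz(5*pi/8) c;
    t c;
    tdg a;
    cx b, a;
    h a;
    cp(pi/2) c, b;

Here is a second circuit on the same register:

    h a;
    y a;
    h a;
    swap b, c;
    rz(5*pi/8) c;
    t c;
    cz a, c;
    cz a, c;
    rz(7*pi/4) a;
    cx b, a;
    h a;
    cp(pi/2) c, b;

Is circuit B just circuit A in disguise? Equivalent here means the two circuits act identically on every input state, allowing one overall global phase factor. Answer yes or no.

No — the two circuits implement different unitaries, even allowing a global phase.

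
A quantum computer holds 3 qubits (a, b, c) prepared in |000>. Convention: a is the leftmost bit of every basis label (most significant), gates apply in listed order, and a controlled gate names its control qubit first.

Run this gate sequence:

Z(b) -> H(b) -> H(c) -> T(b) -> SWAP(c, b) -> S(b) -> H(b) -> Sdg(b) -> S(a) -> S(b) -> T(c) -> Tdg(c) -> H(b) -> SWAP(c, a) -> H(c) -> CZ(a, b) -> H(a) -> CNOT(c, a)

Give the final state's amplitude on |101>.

|101> carries amplitude 1/4 + exp(I*pi/4)/4 in the final state.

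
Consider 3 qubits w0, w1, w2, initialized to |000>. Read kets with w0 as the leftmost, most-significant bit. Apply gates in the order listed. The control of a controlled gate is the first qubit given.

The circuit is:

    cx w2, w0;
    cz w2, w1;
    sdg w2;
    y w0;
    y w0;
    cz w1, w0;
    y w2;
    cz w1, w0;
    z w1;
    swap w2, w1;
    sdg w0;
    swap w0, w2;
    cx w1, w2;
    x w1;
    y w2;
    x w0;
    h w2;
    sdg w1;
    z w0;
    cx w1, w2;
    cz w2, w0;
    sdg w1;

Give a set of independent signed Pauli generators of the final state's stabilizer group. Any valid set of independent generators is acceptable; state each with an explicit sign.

The final state is stabilized by the group generated by -IIX, -ZII, +IZI; other independent generating sets are equally valid.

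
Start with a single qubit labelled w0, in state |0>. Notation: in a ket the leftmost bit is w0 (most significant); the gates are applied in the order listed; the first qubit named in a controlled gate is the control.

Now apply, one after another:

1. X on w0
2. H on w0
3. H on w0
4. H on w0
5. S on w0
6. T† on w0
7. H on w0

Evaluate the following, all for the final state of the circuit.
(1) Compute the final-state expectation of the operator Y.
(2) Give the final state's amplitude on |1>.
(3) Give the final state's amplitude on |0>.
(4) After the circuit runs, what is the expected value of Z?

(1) In the final state, Y has expectation sqrt(2)/2.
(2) The final state's coefficient on |1> equals 1/2 + exp(I*pi/4)/2.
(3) |0> carries amplitude 1/2 - exp(I*pi/4)/2 in the final state.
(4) In the final state, Z has expectation -sqrt(2)/2.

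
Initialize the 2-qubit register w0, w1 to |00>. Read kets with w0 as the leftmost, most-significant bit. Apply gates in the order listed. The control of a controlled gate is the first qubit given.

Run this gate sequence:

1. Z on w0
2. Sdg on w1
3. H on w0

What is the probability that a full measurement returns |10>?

Outcome |10> occurs with probability 1/2.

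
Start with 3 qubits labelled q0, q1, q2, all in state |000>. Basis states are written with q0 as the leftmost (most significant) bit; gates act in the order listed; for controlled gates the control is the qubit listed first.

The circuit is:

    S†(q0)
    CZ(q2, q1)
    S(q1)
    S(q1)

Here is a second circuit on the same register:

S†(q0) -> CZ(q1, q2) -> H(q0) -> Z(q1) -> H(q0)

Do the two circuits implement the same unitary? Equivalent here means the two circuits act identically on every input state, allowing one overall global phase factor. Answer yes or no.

Yes: on every input state the two circuits agree up to one overall phase factor.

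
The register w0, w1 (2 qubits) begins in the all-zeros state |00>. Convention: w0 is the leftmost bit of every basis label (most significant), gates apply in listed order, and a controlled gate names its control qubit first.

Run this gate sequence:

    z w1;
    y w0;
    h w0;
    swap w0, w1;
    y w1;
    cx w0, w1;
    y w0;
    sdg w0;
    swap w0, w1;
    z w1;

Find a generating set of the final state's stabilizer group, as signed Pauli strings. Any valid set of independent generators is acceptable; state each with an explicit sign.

The stabilizer group can be generated by +XI, -IZ, among other valid generating sets.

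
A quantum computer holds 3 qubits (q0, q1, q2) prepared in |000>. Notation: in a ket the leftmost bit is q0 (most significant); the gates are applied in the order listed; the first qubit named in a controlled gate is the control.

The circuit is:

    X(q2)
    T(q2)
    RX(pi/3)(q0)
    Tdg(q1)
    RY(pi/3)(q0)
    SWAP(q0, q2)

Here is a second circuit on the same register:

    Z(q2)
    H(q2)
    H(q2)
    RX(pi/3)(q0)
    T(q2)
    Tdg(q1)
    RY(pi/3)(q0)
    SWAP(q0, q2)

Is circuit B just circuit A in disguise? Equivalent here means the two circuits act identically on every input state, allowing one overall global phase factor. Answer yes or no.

No: there is an input state on which the two circuits produce genuinely different outputs (not merely differing by a phase).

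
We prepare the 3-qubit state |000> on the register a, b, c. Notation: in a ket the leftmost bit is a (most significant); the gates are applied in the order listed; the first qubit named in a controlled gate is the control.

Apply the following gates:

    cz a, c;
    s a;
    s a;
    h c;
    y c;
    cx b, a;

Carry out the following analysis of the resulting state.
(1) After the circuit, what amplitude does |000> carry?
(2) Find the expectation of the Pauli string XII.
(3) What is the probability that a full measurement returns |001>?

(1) |000> carries amplitude -sqrt(2)*I/2 in the final state.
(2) The observable XII averages to 0.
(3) Outcome |001> occurs with probability 1/2.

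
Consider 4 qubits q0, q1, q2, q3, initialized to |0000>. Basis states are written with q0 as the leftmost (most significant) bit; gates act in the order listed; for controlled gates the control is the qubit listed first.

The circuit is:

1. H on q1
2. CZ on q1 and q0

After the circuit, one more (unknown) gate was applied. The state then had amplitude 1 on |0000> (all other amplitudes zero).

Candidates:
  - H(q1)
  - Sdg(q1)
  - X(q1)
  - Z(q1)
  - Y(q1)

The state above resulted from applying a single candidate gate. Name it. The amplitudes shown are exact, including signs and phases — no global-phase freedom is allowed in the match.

It was H(q1) that produced the state shown.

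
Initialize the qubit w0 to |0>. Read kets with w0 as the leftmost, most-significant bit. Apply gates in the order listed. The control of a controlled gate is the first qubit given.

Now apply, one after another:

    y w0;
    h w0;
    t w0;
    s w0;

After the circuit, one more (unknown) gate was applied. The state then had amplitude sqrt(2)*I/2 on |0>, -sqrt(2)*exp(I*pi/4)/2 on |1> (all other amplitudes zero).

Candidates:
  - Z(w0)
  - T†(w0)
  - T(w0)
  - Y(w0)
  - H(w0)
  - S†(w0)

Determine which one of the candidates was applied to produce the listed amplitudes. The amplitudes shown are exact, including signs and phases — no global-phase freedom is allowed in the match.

The applied gate was Z(w0).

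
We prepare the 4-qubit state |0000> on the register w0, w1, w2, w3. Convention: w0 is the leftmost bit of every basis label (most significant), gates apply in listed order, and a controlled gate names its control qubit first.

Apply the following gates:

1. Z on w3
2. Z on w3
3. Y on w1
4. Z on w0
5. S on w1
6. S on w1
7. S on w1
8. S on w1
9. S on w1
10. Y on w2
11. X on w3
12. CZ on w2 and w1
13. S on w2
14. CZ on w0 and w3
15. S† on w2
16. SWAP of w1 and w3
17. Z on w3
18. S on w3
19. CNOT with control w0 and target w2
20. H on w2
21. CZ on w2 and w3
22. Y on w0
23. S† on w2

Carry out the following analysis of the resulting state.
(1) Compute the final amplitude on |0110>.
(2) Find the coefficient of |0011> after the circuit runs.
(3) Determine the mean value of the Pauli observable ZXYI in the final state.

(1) The amplitude on |0110> is 0. Key observation: steps 5-8 multiply out to the identity, so the circuit reduces to the remaining gates.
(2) |0011> carries amplitude 0 in the final state.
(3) The expectation value of ZXYI is 0.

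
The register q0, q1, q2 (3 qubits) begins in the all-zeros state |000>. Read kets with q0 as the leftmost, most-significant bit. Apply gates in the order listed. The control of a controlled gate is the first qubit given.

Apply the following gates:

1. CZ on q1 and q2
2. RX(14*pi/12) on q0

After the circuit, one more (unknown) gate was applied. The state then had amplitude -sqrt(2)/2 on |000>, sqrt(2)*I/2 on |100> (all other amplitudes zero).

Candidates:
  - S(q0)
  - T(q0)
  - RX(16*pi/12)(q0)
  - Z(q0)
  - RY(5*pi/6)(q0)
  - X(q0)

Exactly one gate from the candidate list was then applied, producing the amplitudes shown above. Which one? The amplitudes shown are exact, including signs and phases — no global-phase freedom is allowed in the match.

The unique candidate consistent with the amplitudes is RX(16*pi/12)(q0).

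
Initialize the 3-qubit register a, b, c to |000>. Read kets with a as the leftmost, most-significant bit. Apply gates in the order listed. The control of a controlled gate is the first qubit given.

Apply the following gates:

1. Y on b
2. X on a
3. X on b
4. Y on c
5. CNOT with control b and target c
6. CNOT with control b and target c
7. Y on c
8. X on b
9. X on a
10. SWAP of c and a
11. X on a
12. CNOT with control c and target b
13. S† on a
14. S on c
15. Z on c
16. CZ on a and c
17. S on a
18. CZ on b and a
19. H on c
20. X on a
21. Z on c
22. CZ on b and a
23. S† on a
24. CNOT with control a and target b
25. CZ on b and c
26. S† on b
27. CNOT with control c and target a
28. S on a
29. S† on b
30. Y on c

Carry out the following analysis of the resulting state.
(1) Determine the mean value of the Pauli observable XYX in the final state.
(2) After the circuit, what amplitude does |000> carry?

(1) The expectation value of XYX is 0. Key observation: the block from step 2 through step 9 cancels to the identity and can be dropped.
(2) The final state's coefficient on |000> equals 0.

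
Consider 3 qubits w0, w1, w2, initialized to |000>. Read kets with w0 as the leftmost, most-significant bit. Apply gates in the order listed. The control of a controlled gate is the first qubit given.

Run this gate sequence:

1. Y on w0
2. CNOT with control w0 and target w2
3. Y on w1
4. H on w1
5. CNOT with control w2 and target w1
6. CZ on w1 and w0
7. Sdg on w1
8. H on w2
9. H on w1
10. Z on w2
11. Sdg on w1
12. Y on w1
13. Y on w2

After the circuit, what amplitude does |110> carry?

The final state's coefficient on |110> equals sqrt(2)*(1 - I)/4.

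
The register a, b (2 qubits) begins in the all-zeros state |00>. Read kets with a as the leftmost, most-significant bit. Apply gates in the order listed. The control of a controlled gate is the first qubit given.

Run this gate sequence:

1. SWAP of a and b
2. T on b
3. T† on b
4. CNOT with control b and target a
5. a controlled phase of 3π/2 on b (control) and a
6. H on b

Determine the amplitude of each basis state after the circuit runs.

The final amplitudes are sqrt(2)/2 on |00>, sqrt(2)/2 on |01>, 0 on |10>, 0 on |11>.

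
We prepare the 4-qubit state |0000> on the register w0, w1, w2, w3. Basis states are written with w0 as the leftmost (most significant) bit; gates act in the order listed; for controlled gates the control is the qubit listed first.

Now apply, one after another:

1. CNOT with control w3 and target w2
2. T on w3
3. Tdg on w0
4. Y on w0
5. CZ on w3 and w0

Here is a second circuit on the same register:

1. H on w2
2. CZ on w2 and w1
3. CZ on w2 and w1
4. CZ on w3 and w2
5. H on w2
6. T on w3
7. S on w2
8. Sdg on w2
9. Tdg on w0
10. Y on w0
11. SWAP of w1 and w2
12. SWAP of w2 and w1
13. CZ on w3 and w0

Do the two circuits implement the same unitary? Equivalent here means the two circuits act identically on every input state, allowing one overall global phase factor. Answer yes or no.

Yes — the two circuits implement the same unitary up to a global phase.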